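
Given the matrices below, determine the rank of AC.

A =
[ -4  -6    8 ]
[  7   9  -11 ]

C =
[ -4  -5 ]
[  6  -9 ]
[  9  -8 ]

First compute AC:
[[ 52,  10],
 [-73, -28]]
Now row reduce the product.
R2 ← R2 + (73/52)·R1: [0, -363/26]
2 nonzero rows, so rank(AC) = 2.

2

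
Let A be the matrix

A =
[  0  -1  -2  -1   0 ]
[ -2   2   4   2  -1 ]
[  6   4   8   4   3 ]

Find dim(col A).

Row reduce to echelon form.
Swap R1 ↔ R2
R3 ← R3 + (3)·R1: [0, 10, 20, 10, 0]
R3 ← R3 + (10)·R2: [0, 0, 0, 0, 0]
Echelon form has 2 nonzero rows, so rank(A) = 2.
The column space has dimension equal to the rank: 2.

2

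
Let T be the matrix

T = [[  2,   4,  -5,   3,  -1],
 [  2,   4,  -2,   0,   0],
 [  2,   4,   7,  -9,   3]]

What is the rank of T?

Row reduce to echelon form.
R2 ← R2 − R1: [0, 0, 3, -3, 1]
R3 ← R3 − R1: [0, 0, 12, -12, 4]
R3 ← R3 − (4)·R2: [0, 0, 0, 0, 0]
Echelon form has 2 nonzero rows, so rank(T) = 2.

2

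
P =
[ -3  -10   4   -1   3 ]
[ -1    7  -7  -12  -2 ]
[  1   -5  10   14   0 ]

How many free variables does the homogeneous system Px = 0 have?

2

Row reduce to echelon form.
R2 ← R2 − (1/3)·R1: [0, 31/3, -25/3, -35/3, -3]
R3 ← R3 + (1/3)·R1: [0, -25/3, 34/3, 41/3, 1]
R3 ← R3 + (25/31)·R2: [0, 0, 143/31, 132/31, -44/31]
3 nonzero rows, so rank(P) = 3.
P has 5 columns; by rank–nullity, nullity = 5 − 3 = 2.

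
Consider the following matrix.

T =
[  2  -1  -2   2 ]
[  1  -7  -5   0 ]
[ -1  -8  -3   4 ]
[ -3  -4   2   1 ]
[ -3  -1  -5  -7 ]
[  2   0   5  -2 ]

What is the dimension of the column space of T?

Row reduce to echelon form.
R2 ← R2 − (1/2)·R1: [0, -13/2, -4, -1]
R3 ← R3 + (1/2)·R1: [0, -17/2, -4, 5]
R4 ← R4 + (3/2)·R1: [0, -11/2, -1, 4]
R5 ← R5 + (3/2)·R1: [0, -5/2, -8, -4]
R6 ← R6 − R1: [0, 1, 7, -4]
R3 ← R3 − (17/13)·R2: [0, 0, 16/13, 82/13]
R4 ← R4 − (11/13)·R2: [0, 0, 31/13, 63/13]
R5 ← R5 − (5/13)·R2: [0, 0, -84/13, -47/13]
R6 ← R6 + (2/13)·R2: [0, 0, 83/13, -54/13]
R4 ← R4 − (31/16)·R3: [0, 0, 0, -59/8]
R5 ← R5 + (21/4)·R3: [0, 0, 0, 59/2]
R6 ← R6 − (83/16)·R3: [0, 0, 0, -295/8]
R5 ← R5 + (4)·R4: [0, 0, 0, 0]
R6 ← R6 − (5)·R4: [0, 0, 0, 0]
Echelon form has 4 nonzero rows, so rank(T) = 4.
The column space has dimension equal to the rank: 4.

4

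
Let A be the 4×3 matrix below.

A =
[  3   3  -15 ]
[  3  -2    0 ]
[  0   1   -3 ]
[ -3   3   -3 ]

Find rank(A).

Row reduce to echelon form.
R2 ← R2 − R1: [0, -5, 15]
R4 ← R4 + R1: [0, 6, -18]
R3 ← R3 + (1/5)·R2: [0, 0, 0]
R4 ← R4 + (6/5)·R2: [0, 0, 0]
Echelon form has 2 nonzero rows, so rank(A) = 2.

2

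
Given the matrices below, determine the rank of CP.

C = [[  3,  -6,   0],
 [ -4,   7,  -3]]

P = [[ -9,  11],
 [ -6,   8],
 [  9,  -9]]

First compute CP:
[[  9, -15],
 [-33,  39]]
Now row reduce the product.
R2 ← R2 + (11/3)·R1: [0, -16]
2 nonzero rows, so rank(CP) = 2.

2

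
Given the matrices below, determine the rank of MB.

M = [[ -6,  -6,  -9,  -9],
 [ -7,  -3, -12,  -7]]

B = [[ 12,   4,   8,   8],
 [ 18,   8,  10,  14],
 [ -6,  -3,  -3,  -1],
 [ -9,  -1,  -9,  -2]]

2

First compute MB:
[[-45, -36,   0, -105],
 [ -3,  -9,  13, -72]]
Now row reduce the product.
R2 ← R2 − (1/15)·R1: [0, -33/5, 13, -65]
2 nonzero rows, so rank(MB) = 2.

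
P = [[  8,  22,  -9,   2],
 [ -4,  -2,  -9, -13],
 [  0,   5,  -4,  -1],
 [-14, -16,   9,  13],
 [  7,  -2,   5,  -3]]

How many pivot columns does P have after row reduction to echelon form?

4

Row reduce to echelon form.
R2 ← R2 + (1/2)·R1: [0, 9, -27/2, -12]
R4 ← R4 + (7/4)·R1: [0, 45/2, -27/4, 33/2]
R5 ← R5 − (7/8)·R1: [0, -85/4, 103/8, -19/4]
R3 ← R3 − (5/9)·R2: [0, 0, 7/2, 17/3]
R4 ← R4 − (5/2)·R2: [0, 0, 27, 93/2]
R5 ← R5 + (85/36)·R2: [0, 0, -19, -397/12]
R4 ← R4 − (54/7)·R3: [0, 0, 0, 39/14]
R5 ← R5 + (38/7)·R3: [0, 0, 0, -65/28]
R5 ← R5 + (5/6)·R4: [0, 0, 0, 0]
Echelon form has 4 nonzero rows, so rank(P) = 4.
Each nonzero row contributes one pivot column: 4 pivot columns.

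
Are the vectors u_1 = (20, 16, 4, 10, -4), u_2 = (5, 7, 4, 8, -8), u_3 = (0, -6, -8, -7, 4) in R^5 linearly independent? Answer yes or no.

Form the matrix with these vectors as rows and row reduce.
R2 ← R2 − (1/4)·R1: [0, 3, 3, 11/2, -7]
R3 ← R3 + (2)·R2: [0, 0, -2, 4, -10]
3 nonzero rows, so the 3 vectors span a space of dimension 3.
Since 3 = 3, the vectors are linearly independent.

yes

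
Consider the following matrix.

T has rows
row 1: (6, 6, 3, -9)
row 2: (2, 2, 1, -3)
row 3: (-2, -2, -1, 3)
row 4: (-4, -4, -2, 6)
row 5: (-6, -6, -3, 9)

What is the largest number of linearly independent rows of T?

1

Row reduce to echelon form.
R2 ← R2 − (1/3)·R1: [0, 0, 0, 0]
R3 ← R3 + (1/3)·R1: [0, 0, 0, 0]
R4 ← R4 + (2/3)·R1: [0, 0, 0, 0]
R5 ← R5 + R1: [0, 0, 0, 0]
Echelon form has 1 nonzero row, so rank(T) = 1.
The rank gives the maximum number of linearly independent rows: 1.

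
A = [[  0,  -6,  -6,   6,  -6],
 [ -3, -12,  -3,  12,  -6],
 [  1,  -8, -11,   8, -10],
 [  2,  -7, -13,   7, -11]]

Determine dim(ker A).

3

Row reduce to echelon form.
Swap R1 ↔ R2
R3 ← R3 + (1/3)·R1: [0, -12, -12, 12, -12]
R4 ← R4 + (2/3)·R1: [0, -15, -15, 15, -15]
R3 ← R3 − (2)·R2: [0, 0, 0, 0, 0]
R4 ← R4 − (5/2)·R2: [0, 0, 0, 0, 0]
2 nonzero rows, so rank(A) = 2.
A has 5 columns; by rank–nullity, nullity = 5 − 2 = 3.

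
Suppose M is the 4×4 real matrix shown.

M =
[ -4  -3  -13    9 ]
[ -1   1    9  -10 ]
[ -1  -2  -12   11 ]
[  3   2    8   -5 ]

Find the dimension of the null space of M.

Row reduce to echelon form.
R2 ← R2 − (1/4)·R1: [0, 7/4, 49/4, -49/4]
R3 ← R3 − (1/4)·R1: [0, -5/4, -35/4, 35/4]
R4 ← R4 + (3/4)·R1: [0, -1/4, -7/4, 7/4]
R3 ← R3 + (5/7)·R2: [0, 0, 0, 0]
R4 ← R4 + (1/7)·R2: [0, 0, 0, 0]
2 nonzero rows, so rank(M) = 2.
M has 4 columns; by rank–nullity, nullity = 4 − 2 = 2.

2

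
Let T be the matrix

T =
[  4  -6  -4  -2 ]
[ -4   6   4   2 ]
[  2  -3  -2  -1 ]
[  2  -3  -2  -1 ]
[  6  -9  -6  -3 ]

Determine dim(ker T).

3

Row reduce to echelon form.
R2 ← R2 + R1: [0, 0, 0, 0]
R3 ← R3 − (1/2)·R1: [0, 0, 0, 0]
R4 ← R4 − (1/2)·R1: [0, 0, 0, 0]
R5 ← R5 − (3/2)·R1: [0, 0, 0, 0]
1 nonzero row, so rank(T) = 1.
T has 4 columns; by rank–nullity, nullity = 4 − 1 = 3.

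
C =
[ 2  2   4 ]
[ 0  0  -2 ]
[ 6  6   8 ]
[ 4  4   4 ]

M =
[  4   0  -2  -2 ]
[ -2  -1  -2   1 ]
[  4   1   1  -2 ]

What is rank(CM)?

First compute CM:
[[ 20,   2,  -4, -10],
 [ -8,  -2,  -2,   4],
 [ 44,   2, -16, -22],
 [ 24,   0, -12, -12]]
Now row reduce the product.
R2 ← R2 + (2/5)·R1: [0, -6/5, -18/5, 0]
R3 ← R3 − (11/5)·R1: [0, -12/5, -36/5, 0]
R4 ← R4 − (6/5)·R1: [0, -12/5, -36/5, 0]
R3 ← R3 − (2)·R2: [0, 0, 0, 0]
R4 ← R4 − (2)·R2: [0, 0, 0, 0]
2 nonzero rows, so rank(CM) = 2.

2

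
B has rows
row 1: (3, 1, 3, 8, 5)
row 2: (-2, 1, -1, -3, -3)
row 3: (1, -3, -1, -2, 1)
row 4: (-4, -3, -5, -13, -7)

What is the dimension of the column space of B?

2

Row reduce to echelon form.
R2 ← R2 + (2/3)·R1: [0, 5/3, 1, 7/3, 1/3]
R3 ← R3 − (1/3)·R1: [0, -10/3, -2, -14/3, -2/3]
R4 ← R4 + (4/3)·R1: [0, -5/3, -1, -7/3, -1/3]
R3 ← R3 + (2)·R2: [0, 0, 0, 0, 0]
R4 ← R4 + R2: [0, 0, 0, 0, 0]
Echelon form has 2 nonzero rows, so rank(B) = 2.
The column space has dimension equal to the rank: 2.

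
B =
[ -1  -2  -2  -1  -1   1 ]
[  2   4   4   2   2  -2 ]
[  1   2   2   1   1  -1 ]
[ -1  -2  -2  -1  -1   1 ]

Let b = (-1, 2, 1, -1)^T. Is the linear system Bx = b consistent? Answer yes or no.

Row reduce the augmented matrix [B | b].
R2 ← R2 + (2)·R1: [0, 0, 0, 0, 0, 0, 0]
R3 ← R3 + R1: [0, 0, 0, 0, 0, 0, 0]
R4 ← R4 − R1: [0, 0, 0, 0, 0, 0, 0]
The echelon form has 1 nonzero rows, and every pivot lies in the first 6 columns, so rank(B) = rank([B|b]) = 1.
The system is consistent.

yes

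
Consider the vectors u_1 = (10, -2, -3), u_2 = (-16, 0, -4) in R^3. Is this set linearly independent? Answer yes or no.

yes

Form the matrix with these vectors as rows and row reduce.
R2 ← R2 + (8/5)·R1: [0, -16/5, -44/5]
2 nonzero rows, so the 2 vectors span a space of dimension 2.
Since 2 = 2, the vectors are linearly independent.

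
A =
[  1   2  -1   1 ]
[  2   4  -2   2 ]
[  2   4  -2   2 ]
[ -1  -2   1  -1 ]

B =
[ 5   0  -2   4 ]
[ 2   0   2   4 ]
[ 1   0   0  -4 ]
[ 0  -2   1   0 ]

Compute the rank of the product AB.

First compute AB:
[[  8,  -2,   3,  16],
 [ 16,  -4,   6,  32],
 [ 16,  -4,   6,  32],
 [ -8,   2,  -3, -16]]
Now row reduce the product.
R2 ← R2 − (2)·R1: [0, 0, 0, 0]
R3 ← R3 − (2)·R1: [0, 0, 0, 0]
R4 ← R4 + R1: [0, 0, 0, 0]
1 nonzero row, so rank(AB) = 1.

1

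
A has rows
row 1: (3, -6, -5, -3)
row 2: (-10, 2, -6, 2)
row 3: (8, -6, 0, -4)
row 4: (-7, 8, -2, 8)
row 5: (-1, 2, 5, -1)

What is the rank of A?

3

Row reduce to echelon form.
R2 ← R2 + (10/3)·R1: [0, -18, -68/3, -8]
R3 ← R3 − (8/3)·R1: [0, 10, 40/3, 4]
R4 ← R4 + (7/3)·R1: [0, -6, -41/3, 1]
R5 ← R5 + (1/3)·R1: [0, 0, 10/3, -2]
R3 ← R3 + (5/9)·R2: [0, 0, 20/27, -4/9]
R4 ← R4 − (1/3)·R2: [0, 0, -55/9, 11/3]
R4 ← R4 + (33/4)·R3: [0, 0, 0, 0]
R5 ← R5 − (9/2)·R3: [0, 0, 0, 0]
Echelon form has 3 nonzero rows, so rank(A) = 3.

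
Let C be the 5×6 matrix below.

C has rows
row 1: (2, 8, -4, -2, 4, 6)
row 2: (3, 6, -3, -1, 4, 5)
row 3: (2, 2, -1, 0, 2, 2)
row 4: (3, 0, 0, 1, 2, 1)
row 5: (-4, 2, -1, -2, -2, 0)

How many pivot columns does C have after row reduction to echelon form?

Row reduce to echelon form.
R2 ← R2 − (3/2)·R1: [0, -6, 3, 2, -2, -4]
R3 ← R3 − R1: [0, -6, 3, 2, -2, -4]
R4 ← R4 − (3/2)·R1: [0, -12, 6, 4, -4, -8]
R5 ← R5 + (2)·R1: [0, 18, -9, -6, 6, 12]
R3 ← R3 − R2: [0, 0, 0, 0, 0, 0]
R4 ← R4 − (2)·R2: [0, 0, 0, 0, 0, 0]
R5 ← R5 + (3)·R2: [0, 0, 0, 0, 0, 0]
Echelon form has 2 nonzero rows, so rank(C) = 2.
Each nonzero row contributes one pivot column: 2 pivot columns.

2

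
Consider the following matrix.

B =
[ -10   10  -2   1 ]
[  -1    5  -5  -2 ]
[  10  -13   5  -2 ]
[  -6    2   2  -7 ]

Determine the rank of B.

Row reduce to echelon form.
R2 ← R2 − (1/10)·R1: [0, 4, -24/5, -21/10]
R3 ← R3 + R1: [0, -3, 3, -1]
R4 ← R4 − (3/5)·R1: [0, -4, 16/5, -38/5]
R3 ← R3 + (3/4)·R2: [0, 0, -3/5, -103/40]
R4 ← R4 + R2: [0, 0, -8/5, -97/10]
R4 ← R4 − (8/3)·R3: [0, 0, 0, -17/6]
Echelon form has 4 nonzero rows, so rank(B) = 4.

4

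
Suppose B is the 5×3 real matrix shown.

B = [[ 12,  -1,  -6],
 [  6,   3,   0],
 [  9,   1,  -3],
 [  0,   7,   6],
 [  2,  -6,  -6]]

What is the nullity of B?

Row reduce to echelon form.
R2 ← R2 − (1/2)·R1: [0, 7/2, 3]
R3 ← R3 − (3/4)·R1: [0, 7/4, 3/2]
R5 ← R5 − (1/6)·R1: [0, -35/6, -5]
R3 ← R3 − (1/2)·R2: [0, 0, 0]
R4 ← R4 − (2)·R2: [0, 0, 0]
R5 ← R5 + (5/3)·R2: [0, 0, 0]
2 nonzero rows, so rank(B) = 2.
B has 3 columns; by rank–nullity, nullity = 3 − 2 = 1.

1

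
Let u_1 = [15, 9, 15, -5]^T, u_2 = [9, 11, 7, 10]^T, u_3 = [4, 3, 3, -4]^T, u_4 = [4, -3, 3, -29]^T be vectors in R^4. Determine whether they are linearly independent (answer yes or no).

no

Form the matrix with these vectors as rows and row reduce.
R2 ← R2 − (3/5)·R1: [0, 28/5, -2, 13]
R3 ← R3 − (4/15)·R1: [0, 3/5, -1, -8/3]
R4 ← R4 − (4/15)·R1: [0, -27/5, -1, -83/3]
R3 ← R3 − (3/28)·R2: [0, 0, -11/14, -341/84]
R4 ← R4 + (27/28)·R2: [0, 0, -41/14, -1271/84]
R4 ← R4 − (41/11)·R3: [0, 0, 0, 0]
3 nonzero rows, so the 4 vectors span a space of dimension 3.
Since 3 < 4, the vectors are linearly dependent.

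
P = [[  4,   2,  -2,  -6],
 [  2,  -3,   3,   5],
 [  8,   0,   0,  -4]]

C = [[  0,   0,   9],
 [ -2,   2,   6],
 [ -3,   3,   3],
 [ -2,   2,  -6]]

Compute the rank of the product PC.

First compute PC:
[[ 14, -14,  78],
 [-13,  13, -21],
 [  8,  -8,  96]]
Now row reduce the product.
R2 ← R2 + (13/14)·R1: [0, 0, 360/7]
R3 ← R3 − (4/7)·R1: [0, 0, 360/7]
R3 ← R3 − R2: [0, 0, 0]
2 nonzero rows, so rank(PC) = 2.

2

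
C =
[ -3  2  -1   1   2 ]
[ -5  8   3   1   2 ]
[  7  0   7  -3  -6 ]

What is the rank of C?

2

Row reduce to echelon form.
R2 ← R2 − (5/3)·R1: [0, 14/3, 14/3, -2/3, -4/3]
R3 ← R3 + (7/3)·R1: [0, 14/3, 14/3, -2/3, -4/3]
R3 ← R3 − R2: [0, 0, 0, 0, 0]
Echelon form has 2 nonzero rows, so rank(C) = 2.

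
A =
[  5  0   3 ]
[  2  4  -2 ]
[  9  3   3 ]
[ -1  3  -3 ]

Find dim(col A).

2

Row reduce to echelon form.
R2 ← R2 − (2/5)·R1: [0, 4, -16/5]
R3 ← R3 − (9/5)·R1: [0, 3, -12/5]
R4 ← R4 + (1/5)·R1: [0, 3, -12/5]
R3 ← R3 − (3/4)·R2: [0, 0, 0]
R4 ← R4 − (3/4)·R2: [0, 0, 0]
Echelon form has 2 nonzero rows, so rank(A) = 2.
The column space has dimension equal to the rank: 2.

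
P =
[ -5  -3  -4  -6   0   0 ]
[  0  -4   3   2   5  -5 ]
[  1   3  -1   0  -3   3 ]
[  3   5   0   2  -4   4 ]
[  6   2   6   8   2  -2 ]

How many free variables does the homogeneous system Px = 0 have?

Row reduce to echelon form.
R3 ← R3 + (1/5)·R1: [0, 12/5, -9/5, -6/5, -3, 3]
R4 ← R4 + (3/5)·R1: [0, 16/5, -12/5, -8/5, -4, 4]
R5 ← R5 + (6/5)·R1: [0, -8/5, 6/5, 4/5, 2, -2]
R3 ← R3 + (3/5)·R2: [0, 0, 0, 0, 0, 0]
R4 ← R4 + (4/5)·R2: [0, 0, 0, 0, 0, 0]
R5 ← R5 − (2/5)·R2: [0, 0, 0, 0, 0, 0]
2 nonzero rows, so rank(P) = 2.
P has 6 columns; by rank–nullity, nullity = 6 − 2 = 4.

4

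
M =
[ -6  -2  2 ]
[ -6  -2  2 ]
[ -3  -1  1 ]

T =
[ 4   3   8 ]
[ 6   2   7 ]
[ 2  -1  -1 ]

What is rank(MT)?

First compute MT:
[[-32, -24, -64],
 [-32, -24, -64],
 [-16, -12, -32]]
Now row reduce the product.
R2 ← R2 − R1: [0, 0, 0]
R3 ← R3 − (1/2)·R1: [0, 0, 0]
1 nonzero row, so rank(MT) = 1.

1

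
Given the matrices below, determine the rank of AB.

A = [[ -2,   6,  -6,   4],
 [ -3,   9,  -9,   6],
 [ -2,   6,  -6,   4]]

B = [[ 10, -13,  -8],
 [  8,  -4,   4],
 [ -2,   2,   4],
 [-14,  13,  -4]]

1

First compute AB:
[[-16,  42,   0],
 [-24,  63,   0],
 [-16,  42,   0]]
Now row reduce the product.
R2 ← R2 − (3/2)·R1: [0, 0, 0]
R3 ← R3 − R1: [0, 0, 0]
1 nonzero row, so rank(AB) = 1.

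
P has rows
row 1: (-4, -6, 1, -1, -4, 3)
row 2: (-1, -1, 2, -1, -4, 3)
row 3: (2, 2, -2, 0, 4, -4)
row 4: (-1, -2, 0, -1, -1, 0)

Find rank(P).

Row reduce to echelon form.
R2 ← R2 − (1/4)·R1: [0, 1/2, 7/4, -3/4, -3, 9/4]
R3 ← R3 + (1/2)·R1: [0, -1, -3/2, -1/2, 2, -5/2]
R4 ← R4 − (1/4)·R1: [0, -1/2, -1/4, -3/4, 0, -3/4]
R3 ← R3 + (2)·R2: [0, 0, 2, -2, -4, 2]
R4 ← R4 + R2: [0, 0, 3/2, -3/2, -3, 3/2]
R4 ← R4 − (3/4)·R3: [0, 0, 0, 0, 0, 0]
Echelon form has 3 nonzero rows, so rank(P) = 3.

3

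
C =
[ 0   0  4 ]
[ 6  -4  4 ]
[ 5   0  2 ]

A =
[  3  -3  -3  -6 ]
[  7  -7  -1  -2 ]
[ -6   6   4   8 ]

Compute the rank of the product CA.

First compute CA:
[[-24,  24,  16,  32],
 [-34,  34,   2,   4],
 [  3,  -3,  -7, -14]]
Now row reduce the product.
R2 ← R2 − (17/12)·R1: [0, 0, -62/3, -124/3]
R3 ← R3 + (1/8)·R1: [0, 0, -5, -10]
R3 ← R3 − (15/62)·R2: [0, 0, 0, 0]
2 nonzero rows, so rank(CA) = 2.

2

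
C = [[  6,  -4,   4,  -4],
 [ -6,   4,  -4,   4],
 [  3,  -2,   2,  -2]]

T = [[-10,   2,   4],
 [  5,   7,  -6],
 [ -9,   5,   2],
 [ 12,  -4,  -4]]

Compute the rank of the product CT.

1

First compute CT:
[[-164,  20,  72],
 [164, -20, -72],
 [-82,  10,  36]]
Now row reduce the product.
R2 ← R2 + R1: [0, 0, 0]
R3 ← R3 − (1/2)·R1: [0, 0, 0]
1 nonzero row, so rank(CT) = 1.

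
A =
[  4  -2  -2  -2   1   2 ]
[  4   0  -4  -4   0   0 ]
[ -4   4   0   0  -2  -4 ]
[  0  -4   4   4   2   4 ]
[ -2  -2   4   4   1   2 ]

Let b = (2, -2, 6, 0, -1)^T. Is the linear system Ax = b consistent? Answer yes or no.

no

Row reduce the augmented matrix [A | b].
R2 ← R2 − R1: [0, 2, -2, -2, -1, -2, -4]
R3 ← R3 + R1: [0, 2, -2, -2, -1, -2, 8]
R5 ← R5 + (1/2)·R1: [0, -3, 3, 3, 3/2, 3, 0]
R3 ← R3 − R2: [0, 0, 0, 0, 0, 0, 12]
R4 ← R4 + (2)·R2: [0, 0, 0, 0, 0, 0, -8]
R5 ← R5 + (3/2)·R2: [0, 0, 0, 0, 0, 0, -6]
R4 ← R4 + (2/3)·R3: [0, 0, 0, 0, 0, 0, 0]
R5 ← R5 + (1/2)·R3: [0, 0, 0, 0, 0, 0, 0]
The echelon form has 3 nonzero rows; the last pivot sits in the augmented column, so rank(A) = 2 but rank([A|b]) = 3.
Since the ranks differ, the system is inconsistent.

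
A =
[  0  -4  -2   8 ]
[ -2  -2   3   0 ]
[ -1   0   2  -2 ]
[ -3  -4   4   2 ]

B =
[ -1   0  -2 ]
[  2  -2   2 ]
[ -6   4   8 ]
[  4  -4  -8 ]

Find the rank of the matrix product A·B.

2

First compute AB:
[[ 36, -32, -88],
 [-20,  16,  24],
 [-19,  16,  34],
 [-21,  16,  14]]
Now row reduce the product.
R2 ← R2 + (5/9)·R1: [0, -16/9, -224/9]
R3 ← R3 + (19/36)·R1: [0, -8/9, -112/9]
R4 ← R4 + (7/12)·R1: [0, -8/3, -112/3]
R3 ← R3 − (1/2)·R2: [0, 0, 0]
R4 ← R4 − (3/2)·R2: [0, 0, 0]
2 nonzero rows, so rank(AB) = 2.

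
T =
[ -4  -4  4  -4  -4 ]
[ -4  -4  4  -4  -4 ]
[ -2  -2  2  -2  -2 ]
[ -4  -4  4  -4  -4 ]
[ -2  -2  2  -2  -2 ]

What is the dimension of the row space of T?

1

Row reduce to echelon form.
R2 ← R2 − R1: [0, 0, 0, 0, 0]
R3 ← R3 − (1/2)·R1: [0, 0, 0, 0, 0]
R4 ← R4 − R1: [0, 0, 0, 0, 0]
R5 ← R5 − (1/2)·R1: [0, 0, 0, 0, 0]
Echelon form has 1 nonzero row, so rank(T) = 1.
The row space has dimension equal to the rank: 1.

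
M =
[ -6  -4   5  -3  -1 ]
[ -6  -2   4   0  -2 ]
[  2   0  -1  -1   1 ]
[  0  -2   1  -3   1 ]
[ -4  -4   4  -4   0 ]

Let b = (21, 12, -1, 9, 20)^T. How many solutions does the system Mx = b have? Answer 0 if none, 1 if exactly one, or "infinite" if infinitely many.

infinite

Row reduce the augmented matrix [M | b].
R2 ← R2 − R1: [0, 2, -1, 3, -1, -9]
R3 ← R3 + (1/3)·R1: [0, -4/3, 2/3, -2, 2/3, 6]
R5 ← R5 − (2/3)·R1: [0, -4/3, 2/3, -2, 2/3, 6]
R3 ← R3 + (2/3)·R2: [0, 0, 0, 0, 0, 0]
R4 ← R4 + R2: [0, 0, 0, 0, 0, 0]
R5 ← R5 + (2/3)·R2: [0, 0, 0, 0, 0, 0]
The echelon form has 2 nonzero rows, and every pivot lies in the first 5 columns, so rank(M) = rank([M|b]) = 2.
The system is consistent.
rank = 2 < 5 unknowns, so there are infinitely many solutions.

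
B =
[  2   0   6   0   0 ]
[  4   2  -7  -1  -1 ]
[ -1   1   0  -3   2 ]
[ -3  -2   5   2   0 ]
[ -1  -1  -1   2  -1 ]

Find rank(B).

3

Row reduce to echelon form.
R2 ← R2 − (2)·R1: [0, 2, -19, -1, -1]
R3 ← R3 + (1/2)·R1: [0, 1, 3, -3, 2]
R4 ← R4 + (3/2)·R1: [0, -2, 14, 2, 0]
R5 ← R5 + (1/2)·R1: [0, -1, 2, 2, -1]
R3 ← R3 − (1/2)·R2: [0, 0, 25/2, -5/2, 5/2]
R4 ← R4 + R2: [0, 0, -5, 1, -1]
R5 ← R5 + (1/2)·R2: [0, 0, -15/2, 3/2, -3/2]
R4 ← R4 + (2/5)·R3: [0, 0, 0, 0, 0]
R5 ← R5 + (3/5)·R3: [0, 0, 0, 0, 0]
Echelon form has 3 nonzero rows, so rank(B) = 3.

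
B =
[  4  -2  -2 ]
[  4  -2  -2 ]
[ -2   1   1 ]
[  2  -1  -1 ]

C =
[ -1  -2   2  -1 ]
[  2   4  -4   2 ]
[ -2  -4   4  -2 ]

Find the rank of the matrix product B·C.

1

First compute BC:
[[ -4,  -8,   8,  -4],
 [ -4,  -8,   8,  -4],
 [  2,   4,  -4,   2],
 [ -2,  -4,   4,  -2]]
Now row reduce the product.
R2 ← R2 − R1: [0, 0, 0, 0]
R3 ← R3 + (1/2)·R1: [0, 0, 0, 0]
R4 ← R4 − (1/2)·R1: [0, 0, 0, 0]
1 nonzero row, so rank(BC) = 1.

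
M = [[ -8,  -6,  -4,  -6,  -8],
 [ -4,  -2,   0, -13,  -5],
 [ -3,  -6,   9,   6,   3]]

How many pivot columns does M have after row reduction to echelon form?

Row reduce to echelon form.
R2 ← R2 − (1/2)·R1: [0, 1, 2, -10, -1]
R3 ← R3 − (3/8)·R1: [0, -15/4, 21/2, 33/4, 6]
R3 ← R3 + (15/4)·R2: [0, 0, 18, -117/4, 9/4]
Echelon form has 3 nonzero rows, so rank(M) = 3.
Each nonzero row contributes one pivot column: 3 pivot columns.

3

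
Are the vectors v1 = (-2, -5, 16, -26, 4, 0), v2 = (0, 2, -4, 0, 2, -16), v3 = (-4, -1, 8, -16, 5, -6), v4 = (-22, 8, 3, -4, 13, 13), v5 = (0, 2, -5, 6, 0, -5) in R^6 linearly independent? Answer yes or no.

no

Form the matrix with these vectors as rows and row reduce.
R3 ← R3 − (2)·R1: [0, 9, -24, 36, -3, -6]
R4 ← R4 − (11)·R1: [0, 63, -173, 282, -31, 13]
R3 ← R3 − (9/2)·R2: [0, 0, -6, 36, -12, 66]
R4 ← R4 − (63/2)·R2: [0, 0, -47, 282, -94, 517]
R5 ← R5 − R2: [0, 0, -1, 6, -2, 11]
R4 ← R4 − (47/6)·R3: [0, 0, 0, 0, 0, 0]
R5 ← R5 − (1/6)·R3: [0, 0, 0, 0, 0, 0]
3 nonzero rows, so the 5 vectors span a space of dimension 3.
Since 3 < 5, the vectors are linearly dependent.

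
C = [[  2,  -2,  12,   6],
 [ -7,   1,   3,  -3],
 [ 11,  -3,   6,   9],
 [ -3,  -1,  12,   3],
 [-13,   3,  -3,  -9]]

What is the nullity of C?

Row reduce to echelon form.
R2 ← R2 + (7/2)·R1: [0, -6, 45, 18]
R3 ← R3 − (11/2)·R1: [0, 8, -60, -24]
R4 ← R4 + (3/2)·R1: [0, -4, 30, 12]
R5 ← R5 + (13/2)·R1: [0, -10, 75, 30]
R3 ← R3 + (4/3)·R2: [0, 0, 0, 0]
R4 ← R4 − (2/3)·R2: [0, 0, 0, 0]
R5 ← R5 − (5/3)·R2: [0, 0, 0, 0]
2 nonzero rows, so rank(C) = 2.
C has 4 columns; by rank–nullity, nullity = 4 − 2 = 2.

2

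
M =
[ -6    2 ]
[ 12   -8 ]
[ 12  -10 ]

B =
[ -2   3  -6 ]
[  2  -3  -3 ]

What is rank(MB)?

First compute MB:
[[ 16, -24,  30],
 [-40,  60, -48],
 [-44,  66, -42]]
Now row reduce the product.
R2 ← R2 + (5/2)·R1: [0, 0, 27]
R3 ← R3 + (11/4)·R1: [0, 0, 81/2]
R3 ← R3 − (3/2)·R2: [0, 0, 0]
2 nonzero rows, so rank(MB) = 2.

2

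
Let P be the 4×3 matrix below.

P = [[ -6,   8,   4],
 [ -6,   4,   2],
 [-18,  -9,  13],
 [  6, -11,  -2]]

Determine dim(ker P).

0

Row reduce to echelon form.
R2 ← R2 − R1: [0, -4, -2]
R3 ← R3 − (3)·R1: [0, -33, 1]
R4 ← R4 + R1: [0, -3, 2]
R3 ← R3 − (33/4)·R2: [0, 0, 35/2]
R4 ← R4 − (3/4)·R2: [0, 0, 7/2]
R4 ← R4 − (1/5)·R3: [0, 0, 0]
3 nonzero rows, so rank(P) = 3.
P has 3 columns; by rank–nullity, nullity = 3 − 3 = 0.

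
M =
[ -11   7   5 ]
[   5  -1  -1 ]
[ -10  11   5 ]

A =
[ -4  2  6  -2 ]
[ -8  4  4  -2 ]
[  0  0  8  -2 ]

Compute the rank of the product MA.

2

First compute MA:
[[-12,   6,   2,  -2],
 [-12,   6,  18,  -6],
 [-48,  24,  24, -12]]
Now row reduce the product.
R2 ← R2 − R1: [0, 0, 16, -4]
R3 ← R3 − (4)·R1: [0, 0, 16, -4]
R3 ← R3 − R2: [0, 0, 0, 0]
2 nonzero rows, so rank(MA) = 2.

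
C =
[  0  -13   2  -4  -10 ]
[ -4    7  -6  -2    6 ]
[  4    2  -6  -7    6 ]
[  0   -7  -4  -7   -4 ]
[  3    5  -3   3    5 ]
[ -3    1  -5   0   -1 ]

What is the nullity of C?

0

Row reduce to echelon form.
Swap R1 ↔ R2
R3 ← R3 + R1: [0, 9, -12, -9, 12]
R5 ← R5 + (3/4)·R1: [0, 41/4, -15/2, 3/2, 19/2]
R6 ← R6 − (3/4)·R1: [0, -17/4, -1/2, 3/2, -11/2]
R3 ← R3 + (9/13)·R2: [0, 0, -138/13, -153/13, 66/13]
R4 ← R4 − (7/13)·R2: [0, 0, -66/13, -63/13, 18/13]
R5 ← R5 + (41/52)·R2: [0, 0, -77/13, -43/26, 21/13]
R6 ← R6 − (17/52)·R2: [0, 0, -15/13, 73/26, -29/13]
R4 ← R4 − (11/23)·R3: [0, 0, 0, 18/23, -24/23]
R5 ← R5 − (77/138)·R3: [0, 0, 0, 113/23, -28/23]
R6 ← R6 − (5/46)·R3: [0, 0, 0, 94/23, -64/23]
R5 ← R5 − (113/18)·R4: [0, 0, 0, 0, 16/3]
R6 ← R6 − (47/9)·R4: [0, 0, 0, 0, 8/3]
R6 ← R6 − (1/2)·R5: [0, 0, 0, 0, 0]
5 nonzero rows, so rank(C) = 5.
C has 5 columns; by rank–nullity, nullity = 5 − 5 = 0.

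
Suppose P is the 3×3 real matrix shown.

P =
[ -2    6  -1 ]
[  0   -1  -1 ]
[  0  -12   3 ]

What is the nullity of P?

0

Row reduce to echelon form.
R3 ← R3 − (12)·R2: [0, 0, 15]
3 nonzero rows, so rank(P) = 3.
P has 3 columns; by rank–nullity, nullity = 3 − 3 = 0.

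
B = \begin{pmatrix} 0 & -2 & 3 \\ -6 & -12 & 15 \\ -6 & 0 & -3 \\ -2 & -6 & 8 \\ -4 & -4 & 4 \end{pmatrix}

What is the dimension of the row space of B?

2

Row reduce to echelon form.
Swap R1 ↔ R2
R3 ← R3 − R1: [0, 12, -18]
R4 ← R4 − (1/3)·R1: [0, -2, 3]
R5 ← R5 − (2/3)·R1: [0, 4, -6]
R3 ← R3 + (6)·R2: [0, 0, 0]
R4 ← R4 − R2: [0, 0, 0]
R5 ← R5 + (2)·R2: [0, 0, 0]
Echelon form has 2 nonzero rows, so rank(B) = 2.
The row space has dimension equal to the rank: 2.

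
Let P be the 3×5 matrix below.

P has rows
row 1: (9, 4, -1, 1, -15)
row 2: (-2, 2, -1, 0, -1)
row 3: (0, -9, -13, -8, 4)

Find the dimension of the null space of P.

Row reduce to echelon form.
R2 ← R2 + (2/9)·R1: [0, 26/9, -11/9, 2/9, -13/3]
R3 ← R3 + (81/26)·R2: [0, 0, -437/26, -95/13, -19/2]
3 nonzero rows, so rank(P) = 3.
P has 5 columns; by rank–nullity, nullity = 5 − 3 = 2.

2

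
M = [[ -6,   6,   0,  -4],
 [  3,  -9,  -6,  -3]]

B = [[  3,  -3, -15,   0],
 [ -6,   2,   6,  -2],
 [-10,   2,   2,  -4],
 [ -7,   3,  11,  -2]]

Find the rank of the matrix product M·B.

2

First compute MB:
[[-26,  18,  82,  -4],
 [144, -48, -144,  48]]
Now row reduce the product.
R2 ← R2 + (72/13)·R1: [0, 672/13, 4032/13, 336/13]
2 nonzero rows, so rank(MB) = 2.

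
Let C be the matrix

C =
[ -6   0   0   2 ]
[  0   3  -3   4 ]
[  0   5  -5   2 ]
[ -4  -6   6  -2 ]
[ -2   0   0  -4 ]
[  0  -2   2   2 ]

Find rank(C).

3

Row reduce to echelon form.
R4 ← R4 − (2/3)·R1: [0, -6, 6, -10/3]
R5 ← R5 − (1/3)·R1: [0, 0, 0, -14/3]
R3 ← R3 − (5/3)·R2: [0, 0, 0, -14/3]
R4 ← R4 + (2)·R2: [0, 0, 0, 14/3]
R6 ← R6 + (2/3)·R2: [0, 0, 0, 14/3]
R4 ← R4 + R3: [0, 0, 0, 0]
R5 ← R5 − R3: [0, 0, 0, 0]
R6 ← R6 + R3: [0, 0, 0, 0]
Echelon form has 3 nonzero rows, so rank(C) = 3.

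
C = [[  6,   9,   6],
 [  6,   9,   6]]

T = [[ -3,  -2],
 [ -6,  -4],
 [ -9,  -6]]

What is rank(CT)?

1

First compute CT:
[[-126, -84],
 [-126, -84]]
Now row reduce the product.
R2 ← R2 − R1: [0, 0]
1 nonzero row, so rank(CT) = 1.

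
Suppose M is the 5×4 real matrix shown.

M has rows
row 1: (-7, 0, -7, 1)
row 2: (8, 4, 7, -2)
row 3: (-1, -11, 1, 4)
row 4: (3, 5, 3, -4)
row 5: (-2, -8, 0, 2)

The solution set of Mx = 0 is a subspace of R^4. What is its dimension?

1

Row reduce to echelon form.
R2 ← R2 + (8/7)·R1: [0, 4, -1, -6/7]
R3 ← R3 − (1/7)·R1: [0, -11, 2, 27/7]
R4 ← R4 + (3/7)·R1: [0, 5, 0, -25/7]
R5 ← R5 − (2/7)·R1: [0, -8, 2, 12/7]
R3 ← R3 + (11/4)·R2: [0, 0, -3/4, 3/2]
R4 ← R4 − (5/4)·R2: [0, 0, 5/4, -5/2]
R5 ← R5 + (2)·R2: [0, 0, 0, 0]
R4 ← R4 + (5/3)·R3: [0, 0, 0, 0]
3 nonzero rows, so rank(M) = 3.
M has 4 columns; by rank–nullity, nullity = 4 − 3 = 1.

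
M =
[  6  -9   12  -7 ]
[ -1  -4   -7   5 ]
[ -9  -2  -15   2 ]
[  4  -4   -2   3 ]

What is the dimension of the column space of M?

4

Row reduce to echelon form.
R2 ← R2 + (1/6)·R1: [0, -11/2, -5, 23/6]
R3 ← R3 + (3/2)·R1: [0, -31/2, 3, -17/2]
R4 ← R4 − (2/3)·R1: [0, 2, -10, 23/3]
R3 ← R3 − (31/11)·R2: [0, 0, 188/11, -637/33]
R4 ← R4 + (4/11)·R2: [0, 0, -130/11, 299/33]
R4 ← R4 + (65/94)·R3: [0, 0, 0, -403/94]
Echelon form has 4 nonzero rows, so rank(M) = 4.
The column space has dimension equal to the rank: 4.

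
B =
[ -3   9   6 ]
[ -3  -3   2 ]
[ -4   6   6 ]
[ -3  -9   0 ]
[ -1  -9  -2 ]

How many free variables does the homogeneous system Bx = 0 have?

1

Row reduce to echelon form.
R2 ← R2 − R1: [0, -12, -4]
R3 ← R3 − (4/3)·R1: [0, -6, -2]
R4 ← R4 − R1: [0, -18, -6]
R5 ← R5 − (1/3)·R1: [0, -12, -4]
R3 ← R3 − (1/2)·R2: [0, 0, 0]
R4 ← R4 − (3/2)·R2: [0, 0, 0]
R5 ← R5 − R2: [0, 0, 0]
2 nonzero rows, so rank(B) = 2.
B has 3 columns; by rank–nullity, nullity = 3 − 2 = 1.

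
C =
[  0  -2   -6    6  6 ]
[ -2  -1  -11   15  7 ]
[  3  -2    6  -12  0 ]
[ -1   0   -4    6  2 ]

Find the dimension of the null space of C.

Row reduce to echelon form.
Swap R1 ↔ R2
R3 ← R3 + (3/2)·R1: [0, -7/2, -21/2, 21/2, 21/2]
R4 ← R4 − (1/2)·R1: [0, 1/2, 3/2, -3/2, -3/2]
R3 ← R3 − (7/4)·R2: [0, 0, 0, 0, 0]
R4 ← R4 + (1/4)·R2: [0, 0, 0, 0, 0]
2 nonzero rows, so rank(C) = 2.
C has 5 columns; by rank–nullity, nullity = 5 − 2 = 3.

3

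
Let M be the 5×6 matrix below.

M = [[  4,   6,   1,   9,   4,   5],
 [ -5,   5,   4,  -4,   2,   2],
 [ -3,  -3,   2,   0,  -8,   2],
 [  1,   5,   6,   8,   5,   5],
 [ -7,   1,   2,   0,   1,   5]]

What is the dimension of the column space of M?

5

Row reduce to echelon form.
R2 ← R2 + (5/4)·R1: [0, 25/2, 21/4, 29/4, 7, 33/4]
R3 ← R3 + (3/4)·R1: [0, 3/2, 11/4, 27/4, -5, 23/4]
R4 ← R4 − (1/4)·R1: [0, 7/2, 23/4, 23/4, 4, 15/4]
R5 ← R5 + (7/4)·R1: [0, 23/2, 15/4, 63/4, 8, 55/4]
R3 ← R3 − (3/25)·R2: [0, 0, 53/25, 147/25, -146/25, 119/25]
R4 ← R4 − (7/25)·R2: [0, 0, 107/25, 93/25, 51/25, 36/25]
R5 ← R5 − (23/25)·R2: [0, 0, -27/25, 227/25, 39/25, 154/25]
R4 ← R4 − (107/53)·R3: [0, 0, 0, -432/53, 733/53, -433/53]
R5 ← R5 + (27/53)·R3: [0, 0, 0, 640/53, -75/53, 455/53]
R5 ← R5 + (40/27)·R4: [0, 0, 0, 0, 515/27, -95/27]
Echelon form has 5 nonzero rows, so rank(M) = 5.
The column space has dimension equal to the rank: 5.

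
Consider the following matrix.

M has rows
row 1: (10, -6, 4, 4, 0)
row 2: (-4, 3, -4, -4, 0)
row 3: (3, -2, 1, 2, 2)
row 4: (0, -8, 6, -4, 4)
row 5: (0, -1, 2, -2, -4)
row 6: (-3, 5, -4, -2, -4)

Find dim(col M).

4

Row reduce to echelon form.
R2 ← R2 + (2/5)·R1: [0, 3/5, -12/5, -12/5, 0]
R3 ← R3 − (3/10)·R1: [0, -1/5, -1/5, 4/5, 2]
R6 ← R6 + (3/10)·R1: [0, 16/5, -14/5, -4/5, -4]
R3 ← R3 + (1/3)·R2: [0, 0, -1, 0, 2]
R4 ← R4 + (40/3)·R2: [0, 0, -26, -36, 4]
R5 ← R5 + (5/3)·R2: [0, 0, -2, -6, -4]
R6 ← R6 − (16/3)·R2: [0, 0, 10, 12, -4]
R4 ← R4 − (26)·R3: [0, 0, 0, -36, -48]
R5 ← R5 − (2)·R3: [0, 0, 0, -6, -8]
R6 ← R6 + (10)·R3: [0, 0, 0, 12, 16]
R5 ← R5 − (1/6)·R4: [0, 0, 0, 0, 0]
R6 ← R6 + (1/3)·R4: [0, 0, 0, 0, 0]
Echelon form has 4 nonzero rows, so rank(M) = 4.
The column space has dimension equal to the rank: 4.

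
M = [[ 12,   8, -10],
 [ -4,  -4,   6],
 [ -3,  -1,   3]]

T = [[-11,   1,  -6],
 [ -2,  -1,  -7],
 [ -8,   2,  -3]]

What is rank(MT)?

First compute MT:
[[-68, -16, -98],
 [  4,  12,  34],
 [ 11,   4,  16]]
Now row reduce the product.
R2 ← R2 + (1/17)·R1: [0, 188/17, 480/17]
R3 ← R3 + (11/68)·R1: [0, 24/17, 5/34]
R3 ← R3 − (6/47)·R2: [0, 0, -325/94]
3 nonzero rows, so rank(MT) = 3.

3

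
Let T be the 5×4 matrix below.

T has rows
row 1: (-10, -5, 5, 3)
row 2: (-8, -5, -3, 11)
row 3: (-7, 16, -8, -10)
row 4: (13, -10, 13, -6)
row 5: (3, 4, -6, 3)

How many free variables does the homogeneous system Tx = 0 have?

Row reduce to echelon form.
R2 ← R2 − (4/5)·R1: [0, -1, -7, 43/5]
R3 ← R3 − (7/10)·R1: [0, 39/2, -23/2, -121/10]
R4 ← R4 + (13/10)·R1: [0, -33/2, 39/2, -21/10]
R5 ← R5 + (3/10)·R1: [0, 5/2, -9/2, 39/10]
R3 ← R3 + (39/2)·R2: [0, 0, -148, 778/5]
R4 ← R4 − (33/2)·R2: [0, 0, 135, -144]
R5 ← R5 + (5/2)·R2: [0, 0, -22, 127/5]
R4 ← R4 + (135/148)·R3: [0, 0, 0, -153/74]
R5 ← R5 − (11/74)·R3: [0, 0, 0, 84/37]
R5 ← R5 + (56/51)·R4: [0, 0, 0, 0]
4 nonzero rows, so rank(T) = 4.
T has 4 columns; by rank–nullity, nullity = 4 − 4 = 0.

0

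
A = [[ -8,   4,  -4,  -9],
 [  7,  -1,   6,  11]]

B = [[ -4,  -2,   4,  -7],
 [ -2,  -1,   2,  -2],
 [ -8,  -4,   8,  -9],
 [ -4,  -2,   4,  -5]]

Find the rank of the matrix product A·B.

First compute AB:
[[ 92,  46, -92, 129],
 [-118, -59, 118, -156]]
Now row reduce the product.
R2 ← R2 + (59/46)·R1: [0, 0, 0, 435/46]
2 nonzero rows, so rank(AB) = 2.

2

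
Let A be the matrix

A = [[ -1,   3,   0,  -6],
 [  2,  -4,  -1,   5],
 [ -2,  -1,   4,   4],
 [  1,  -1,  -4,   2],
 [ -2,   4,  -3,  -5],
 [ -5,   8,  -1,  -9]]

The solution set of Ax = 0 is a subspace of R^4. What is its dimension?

0

Row reduce to echelon form.
R2 ← R2 + (2)·R1: [0, 2, -1, -7]
R3 ← R3 − (2)·R1: [0, -7, 4, 16]
R4 ← R4 + R1: [0, 2, -4, -4]
R5 ← R5 − (2)·R1: [0, -2, -3, 7]
R6 ← R6 − (5)·R1: [0, -7, -1, 21]
R3 ← R3 + (7/2)·R2: [0, 0, 1/2, -17/2]
R4 ← R4 − R2: [0, 0, -3, 3]
R5 ← R5 + R2: [0, 0, -4, 0]
R6 ← R6 + (7/2)·R2: [0, 0, -9/2, -7/2]
R4 ← R4 + (6)·R3: [0, 0, 0, -48]
R5 ← R5 + (8)·R3: [0, 0, 0, -68]
R6 ← R6 + (9)·R3: [0, 0, 0, -80]
R5 ← R5 − (17/12)·R4: [0, 0, 0, 0]
R6 ← R6 − (5/3)·R4: [0, 0, 0, 0]
4 nonzero rows, so rank(A) = 4.
A has 4 columns; by rank–nullity, nullity = 4 − 4 = 0.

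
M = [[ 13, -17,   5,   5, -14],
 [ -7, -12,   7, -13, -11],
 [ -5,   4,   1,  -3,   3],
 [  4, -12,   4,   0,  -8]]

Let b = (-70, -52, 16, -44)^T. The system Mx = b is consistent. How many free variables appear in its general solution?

1

Row reduce the augmented matrix [M | b].
R2 ← R2 + (7/13)·R1: [0, -275/13, 126/13, -134/13, -241/13, -1166/13]
R3 ← R3 + (5/13)·R1: [0, -33/13, 38/13, -14/13, -31/13, -142/13]
R4 ← R4 − (4/13)·R1: [0, -88/13, 32/13, -20/13, -48/13, -292/13]
R3 ← R3 − (3/25)·R2: [0, 0, 44/25, 4/25, -4/25, -4/25]
R4 ← R4 − (8/25)·R2: [0, 0, -16/25, 44/25, 56/25, 156/25]
R4 ← R4 + (4/11)·R3: [0, 0, 0, 20/11, 24/11, 68/11]
The echelon form has 4 nonzero rows, and every pivot lies in the first 5 columns, so rank(M) = rank([M|b]) = 4.
The system is consistent.
Free variables = (unknowns) − (rank) = 5 − 4 = 1.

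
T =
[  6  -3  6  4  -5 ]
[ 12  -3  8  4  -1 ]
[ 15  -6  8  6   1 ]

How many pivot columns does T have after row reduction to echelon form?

Row reduce to echelon form.
R2 ← R2 − (2)·R1: [0, 3, -4, -4, 9]
R3 ← R3 − (5/2)·R1: [0, 3/2, -7, -4, 27/2]
R3 ← R3 − (1/2)·R2: [0, 0, -5, -2, 9]
Echelon form has 3 nonzero rows, so rank(T) = 3.
Each nonzero row contributes one pivot column: 3 pivot columns.

3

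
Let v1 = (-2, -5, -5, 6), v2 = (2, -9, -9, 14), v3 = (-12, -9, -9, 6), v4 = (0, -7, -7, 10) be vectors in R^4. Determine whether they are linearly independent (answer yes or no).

Form the matrix with these vectors as rows and row reduce.
R2 ← R2 + R1: [0, -14, -14, 20]
R3 ← R3 − (6)·R1: [0, 21, 21, -30]
R3 ← R3 + (3/2)·R2: [0, 0, 0, 0]
R4 ← R4 − (1/2)·R2: [0, 0, 0, 0]
2 nonzero rows, so the 4 vectors span a space of dimension 2.
Since 2 < 4, the vectors are linearly dependent.

no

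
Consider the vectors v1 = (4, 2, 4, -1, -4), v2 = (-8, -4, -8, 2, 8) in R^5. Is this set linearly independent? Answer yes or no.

no

Form the matrix with these vectors as rows and row reduce.
R2 ← R2 + (2)·R1: [0, 0, 0, 0, 0]
1 nonzero row, so the 2 vectors span a space of dimension 1.
Since 1 < 2, the vectors are linearly dependent.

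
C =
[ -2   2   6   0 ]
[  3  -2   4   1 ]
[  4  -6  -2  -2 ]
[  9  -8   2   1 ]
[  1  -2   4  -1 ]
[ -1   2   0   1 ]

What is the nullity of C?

1

Row reduce to echelon form.
R2 ← R2 + (3/2)·R1: [0, 1, 13, 1]
R3 ← R3 + (2)·R1: [0, -2, 10, -2]
R4 ← R4 + (9/2)·R1: [0, 1, 29, 1]
R5 ← R5 + (1/2)·R1: [0, -1, 7, -1]
R6 ← R6 − (1/2)·R1: [0, 1, -3, 1]
R3 ← R3 + (2)·R2: [0, 0, 36, 0]
R4 ← R4 − R2: [0, 0, 16, 0]
R5 ← R5 + R2: [0, 0, 20, 0]
R6 ← R6 − R2: [0, 0, -16, 0]
R4 ← R4 − (4/9)·R3: [0, 0, 0, 0]
R5 ← R5 − (5/9)·R3: [0, 0, 0, 0]
R6 ← R6 + (4/9)·R3: [0, 0, 0, 0]
3 nonzero rows, so rank(C) = 3.
C has 4 columns; by rank–nullity, nullity = 4 − 3 = 1.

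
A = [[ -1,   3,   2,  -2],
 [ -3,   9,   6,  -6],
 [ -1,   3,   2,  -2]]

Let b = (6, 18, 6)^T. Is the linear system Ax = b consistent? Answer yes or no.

yes

Row reduce the augmented matrix [A | b].
R2 ← R2 − (3)·R1: [0, 0, 0, 0, 0]
R3 ← R3 − R1: [0, 0, 0, 0, 0]
The echelon form has 1 nonzero rows, and every pivot lies in the first 4 columns, so rank(A) = rank([A|b]) = 1.
The system is consistent.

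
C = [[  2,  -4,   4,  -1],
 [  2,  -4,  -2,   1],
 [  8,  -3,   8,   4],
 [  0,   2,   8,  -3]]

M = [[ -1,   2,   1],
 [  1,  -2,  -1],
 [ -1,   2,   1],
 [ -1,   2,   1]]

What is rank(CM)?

1

First compute CM:
[[ -9,  18,   9],
 [ -5,  10,   5],
 [-23,  46,  23],
 [ -3,   6,   3]]
Now row reduce the product.
R2 ← R2 − (5/9)·R1: [0, 0, 0]
R3 ← R3 − (23/9)·R1: [0, 0, 0]
R4 ← R4 − (1/3)·R1: [0, 0, 0]
1 nonzero row, so rank(CM) = 1.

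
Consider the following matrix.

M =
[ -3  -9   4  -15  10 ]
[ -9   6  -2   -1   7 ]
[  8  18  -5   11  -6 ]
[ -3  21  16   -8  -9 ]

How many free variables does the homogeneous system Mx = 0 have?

Row reduce to echelon form.
R2 ← R2 − (3)·R1: [0, 33, -14, 44, -23]
R3 ← R3 + (8/3)·R1: [0, -6, 17/3, -29, 62/3]
R4 ← R4 − R1: [0, 30, 12, 7, -19]
R3 ← R3 + (2/11)·R2: [0, 0, 103/33, -21, 544/33]
R4 ← R4 − (10/11)·R2: [0, 0, 272/11, -33, 21/11]
R4 ← R4 − (816/103)·R3: [0, 0, 0, 13737/103, -13255/103]
4 nonzero rows, so rank(M) = 4.
M has 5 columns; by rank–nullity, nullity = 5 − 4 = 1.

1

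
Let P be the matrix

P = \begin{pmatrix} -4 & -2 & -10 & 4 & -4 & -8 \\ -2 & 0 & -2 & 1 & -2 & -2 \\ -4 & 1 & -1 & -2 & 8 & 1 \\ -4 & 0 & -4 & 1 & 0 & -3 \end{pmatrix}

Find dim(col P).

Row reduce to echelon form.
R2 ← R2 − (1/2)·R1: [0, 1, 3, -1, 0, 2]
R3 ← R3 − R1: [0, 3, 9, -6, 12, 9]
R4 ← R4 − R1: [0, 2, 6, -3, 4, 5]
R3 ← R3 − (3)·R2: [0, 0, 0, -3, 12, 3]
R4 ← R4 − (2)·R2: [0, 0, 0, -1, 4, 1]
R4 ← R4 − (1/3)·R3: [0, 0, 0, 0, 0, 0]
Echelon form has 3 nonzero rows, so rank(P) = 3.
The column space has dimension equal to the rank: 3.

3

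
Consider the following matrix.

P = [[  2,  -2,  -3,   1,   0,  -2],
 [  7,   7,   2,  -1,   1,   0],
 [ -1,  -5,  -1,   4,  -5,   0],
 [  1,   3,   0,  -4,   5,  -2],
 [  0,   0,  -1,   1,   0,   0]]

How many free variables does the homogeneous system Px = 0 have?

Row reduce to echelon form.
R2 ← R2 − (7/2)·R1: [0, 14, 25/2, -9/2, 1, 7]
R3 ← R3 + (1/2)·R1: [0, -6, -5/2, 9/2, -5, -1]
R4 ← R4 − (1/2)·R1: [0, 4, 3/2, -9/2, 5, -1]
R3 ← R3 + (3/7)·R2: [0, 0, 20/7, 18/7, -32/7, 2]
R4 ← R4 − (2/7)·R2: [0, 0, -29/14, -45/14, 33/7, -3]
R4 ← R4 + (29/40)·R3: [0, 0, 0, -27/20, 7/5, -31/20]
R5 ← R5 + (7/20)·R3: [0, 0, 0, 19/10, -8/5, 7/10]
R5 ← R5 + (38/27)·R4: [0, 0, 0, 0, 10/27, -40/27]
5 nonzero rows, so rank(P) = 5.
P has 6 columns; by rank–nullity, nullity = 6 − 5 = 1.

1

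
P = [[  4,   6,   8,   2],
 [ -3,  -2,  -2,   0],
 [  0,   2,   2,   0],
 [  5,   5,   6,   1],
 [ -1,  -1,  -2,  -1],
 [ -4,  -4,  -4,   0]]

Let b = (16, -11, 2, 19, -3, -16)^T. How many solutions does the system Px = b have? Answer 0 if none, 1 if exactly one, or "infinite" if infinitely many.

Row reduce the augmented matrix [P | b].
R2 ← R2 + (3/4)·R1: [0, 5/2, 4, 3/2, 1]
R4 ← R4 − (5/4)·R1: [0, -5/2, -4, -3/2, -1]
R5 ← R5 + (1/4)·R1: [0, 1/2, 0, -1/2, 1]
R6 ← R6 + R1: [0, 2, 4, 2, 0]
R3 ← R3 − (4/5)·R2: [0, 0, -6/5, -6/5, 6/5]
R4 ← R4 + R2: [0, 0, 0, 0, 0]
R5 ← R5 − (1/5)·R2: [0, 0, -4/5, -4/5, 4/5]
R6 ← R6 − (4/5)·R2: [0, 0, 4/5, 4/5, -4/5]
R5 ← R5 − (2/3)·R3: [0, 0, 0, 0, 0]
R6 ← R6 + (2/3)·R3: [0, 0, 0, 0, 0]
The echelon form has 3 nonzero rows, and every pivot lies in the first 4 columns, so rank(P) = rank([P|b]) = 3.
The system is consistent.
rank = 3 < 4 unknowns, so there are infinitely many solutions.

infinite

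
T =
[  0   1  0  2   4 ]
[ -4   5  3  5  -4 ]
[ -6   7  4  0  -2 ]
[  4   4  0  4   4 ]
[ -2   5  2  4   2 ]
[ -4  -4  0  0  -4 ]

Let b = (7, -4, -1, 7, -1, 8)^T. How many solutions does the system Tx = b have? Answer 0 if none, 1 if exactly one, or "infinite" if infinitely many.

0

Row reduce the augmented matrix [T | b].
Swap R1 ↔ R2
R3 ← R3 − (3/2)·R1: [0, -1/2, -1/2, -15/2, 4, 5]
R4 ← R4 + R1: [0, 9, 3, 9, 0, 3]
R5 ← R5 − (1/2)·R1: [0, 5/2, 1/2, 3/2, 4, 1]
R6 ← R6 − R1: [0, -9, -3, -5, 0, 12]
R3 ← R3 + (1/2)·R2: [0, 0, -1/2, -13/2, 6, 17/2]
R4 ← R4 − (9)·R2: [0, 0, 3, -9, -36, -60]
R5 ← R5 − (5/2)·R2: [0, 0, 1/2, -7/2, -6, -33/2]
R6 ← R6 + (9)·R2: [0, 0, -3, 13, 36, 75]
R4 ← R4 + (6)·R3: [0, 0, 0, -48, 0, -9]
R5 ← R5 + R3: [0, 0, 0, -10, 0, -8]
R6 ← R6 − (6)·R3: [0, 0, 0, 52, 0, 24]
R5 ← R5 − (5/24)·R4: [0, 0, 0, 0, 0, -49/8]
R6 ← R6 + (13/12)·R4: [0, 0, 0, 0, 0, 57/4]
R6 ← R6 + (114/49)·R5: [0, 0, 0, 0, 0, 0]
The echelon form has 5 nonzero rows; the last pivot sits in the augmented column, so rank(T) = 4 but rank([T|b]) = 5.
Since the ranks differ, the system is inconsistent.
It has no solutions.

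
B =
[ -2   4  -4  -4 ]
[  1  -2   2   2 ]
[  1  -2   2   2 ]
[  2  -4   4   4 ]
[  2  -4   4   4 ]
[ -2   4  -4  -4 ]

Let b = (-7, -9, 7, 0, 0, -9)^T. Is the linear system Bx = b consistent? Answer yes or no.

no

Row reduce the augmented matrix [B | b].
R2 ← R2 + (1/2)·R1: [0, 0, 0, 0, -25/2]
R3 ← R3 + (1/2)·R1: [0, 0, 0, 0, 7/2]
R4 ← R4 + R1: [0, 0, 0, 0, -7]
R5 ← R5 + R1: [0, 0, 0, 0, -7]
R6 ← R6 − R1: [0, 0, 0, 0, -2]
R3 ← R3 + (7/25)·R2: [0, 0, 0, 0, 0]
R4 ← R4 − (14/25)·R2: [0, 0, 0, 0, 0]
R5 ← R5 − (14/25)·R2: [0, 0, 0, 0, 0]
R6 ← R6 − (4/25)·R2: [0, 0, 0, 0, 0]
The echelon form has 2 nonzero rows; the last pivot sits in the augmented column, so rank(B) = 1 but rank([B|b]) = 2.
Since the ranks differ, the system is inconsistent.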